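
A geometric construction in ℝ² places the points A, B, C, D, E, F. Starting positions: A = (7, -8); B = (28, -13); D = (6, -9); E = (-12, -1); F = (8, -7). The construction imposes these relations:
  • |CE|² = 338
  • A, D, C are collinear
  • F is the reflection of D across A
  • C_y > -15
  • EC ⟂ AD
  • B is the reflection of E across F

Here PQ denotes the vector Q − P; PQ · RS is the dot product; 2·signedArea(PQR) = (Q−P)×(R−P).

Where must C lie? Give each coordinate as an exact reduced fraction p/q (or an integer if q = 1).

1. C_x = 1  [A, D, C are collinear ∩ EC ⟂ AD]
2. C_y = -14  [A, D, C are collinear ∩ EC ⟂ AD]
   → C = (1, -14)

C = (1, -14)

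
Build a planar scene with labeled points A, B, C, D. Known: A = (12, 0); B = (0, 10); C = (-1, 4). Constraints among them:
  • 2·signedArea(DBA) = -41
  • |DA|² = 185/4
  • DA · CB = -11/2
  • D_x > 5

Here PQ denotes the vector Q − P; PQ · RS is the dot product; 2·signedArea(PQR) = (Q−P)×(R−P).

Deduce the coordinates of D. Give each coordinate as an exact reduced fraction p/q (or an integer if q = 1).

1. D_x = 11/2  [2·signedArea(DBA) = -41 ∩ DA · CB = -11/2]
2. D_y = 2  [2·signedArea(DBA) = -41 ∩ DA · CB = -11/2]
   → D = (11/2, 2)

D = (11/2, 2)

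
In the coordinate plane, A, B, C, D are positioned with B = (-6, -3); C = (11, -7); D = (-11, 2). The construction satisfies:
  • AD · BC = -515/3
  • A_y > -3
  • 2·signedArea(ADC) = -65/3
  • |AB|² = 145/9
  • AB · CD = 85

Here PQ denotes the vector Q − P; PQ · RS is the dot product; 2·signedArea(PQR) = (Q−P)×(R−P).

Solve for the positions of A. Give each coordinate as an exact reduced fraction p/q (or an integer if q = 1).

1. A_x = -2  [2·signedArea(ADC) = -65/3 ∩ AB · CD = 85]
2. A_y = -8/3  [2·signedArea(ADC) = -65/3 ∩ AB · CD = 85]
   → A = (-2, -8/3)

A = (-2, -8/3)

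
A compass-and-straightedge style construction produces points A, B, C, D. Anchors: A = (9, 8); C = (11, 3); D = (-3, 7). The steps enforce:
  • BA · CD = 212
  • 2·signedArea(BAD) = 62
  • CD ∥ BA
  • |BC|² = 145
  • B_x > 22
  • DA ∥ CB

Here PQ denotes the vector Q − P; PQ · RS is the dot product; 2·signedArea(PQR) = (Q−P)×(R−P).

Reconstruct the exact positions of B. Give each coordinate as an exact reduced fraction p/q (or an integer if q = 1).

B = (23, 4)

1. B_x = 23  [CD ∥ BA ∩ DA ∥ CB]
2. B_y = 4  [CD ∥ BA ∩ DA ∥ CB]
   → B = (23, 4)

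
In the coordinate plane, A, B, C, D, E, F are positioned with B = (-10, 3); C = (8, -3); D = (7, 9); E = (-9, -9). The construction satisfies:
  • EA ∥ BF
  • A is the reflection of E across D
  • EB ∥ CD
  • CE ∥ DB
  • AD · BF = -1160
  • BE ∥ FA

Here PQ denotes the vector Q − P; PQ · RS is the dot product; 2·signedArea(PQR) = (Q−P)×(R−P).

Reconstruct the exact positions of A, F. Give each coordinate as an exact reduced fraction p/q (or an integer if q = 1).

A = (23, 27)
F = (22, 39)

1. A_x = 23  [A is the reflection of E across D]
2. A_y = 27  [A is the reflection of E across D]
   → A = (23, 27)
3. F_x = 22  [BE ∥ FA ∩ EA ∥ BF]
4. F_y = 39  [BE ∥ FA ∩ EA ∥ BF]
   → F = (22, 39)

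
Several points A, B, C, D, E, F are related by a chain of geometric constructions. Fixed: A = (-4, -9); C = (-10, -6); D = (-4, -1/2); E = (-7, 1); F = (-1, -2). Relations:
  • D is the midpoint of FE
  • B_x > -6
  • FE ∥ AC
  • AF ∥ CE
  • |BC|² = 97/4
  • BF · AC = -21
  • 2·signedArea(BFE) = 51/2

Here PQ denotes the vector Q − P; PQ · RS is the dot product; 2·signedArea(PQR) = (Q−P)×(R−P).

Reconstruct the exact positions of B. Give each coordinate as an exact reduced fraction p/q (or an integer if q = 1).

B = (-11/2, -4)

1. B_x = -11/2  [BF · AC = -21 ∩ 2·signedArea(BFE) = 51/2]
2. B_y = -4  [BF · AC = -21 ∩ 2·signedArea(BFE) = 51/2]
   → B = (-11/2, -4)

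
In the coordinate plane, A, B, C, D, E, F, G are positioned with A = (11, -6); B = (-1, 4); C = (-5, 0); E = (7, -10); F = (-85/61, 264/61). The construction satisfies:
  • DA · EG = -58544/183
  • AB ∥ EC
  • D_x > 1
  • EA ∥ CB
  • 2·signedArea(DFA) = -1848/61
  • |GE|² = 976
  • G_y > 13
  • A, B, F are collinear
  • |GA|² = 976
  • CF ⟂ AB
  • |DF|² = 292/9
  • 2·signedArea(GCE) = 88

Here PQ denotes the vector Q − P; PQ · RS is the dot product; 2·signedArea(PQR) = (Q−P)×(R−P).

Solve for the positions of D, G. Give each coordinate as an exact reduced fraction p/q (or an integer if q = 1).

D = (281/183, -34/61)
G = (-13, 14)

1. D_x = 281/183  [line 630/61·x + 756/61·y + -546/61 = 0 ∩ |DF|² = 292/9]
2. D_y = -34/61  [line 630/61·x + 756/61·y + -546/61 = 0 ∩ |DF|² = 292/9]
   → D = (281/183, -34/61)
3. G_x = -13  [DA · EG = -58544/183 ∩ 2·signedArea(GCE) = 88]
4. G_y = 14  [DA · EG = -58544/183 ∩ 2·signedArea(GCE) = 88]
   → G = (-13, 14)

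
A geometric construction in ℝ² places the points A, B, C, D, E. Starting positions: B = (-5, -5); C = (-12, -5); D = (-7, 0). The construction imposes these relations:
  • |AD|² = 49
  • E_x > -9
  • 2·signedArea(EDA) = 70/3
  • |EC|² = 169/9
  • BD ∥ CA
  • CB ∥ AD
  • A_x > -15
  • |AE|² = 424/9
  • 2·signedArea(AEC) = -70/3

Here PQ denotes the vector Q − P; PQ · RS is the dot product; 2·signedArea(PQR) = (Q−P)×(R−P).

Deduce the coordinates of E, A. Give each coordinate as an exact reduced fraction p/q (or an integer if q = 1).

1. A_x = -14  [CB ∥ AD ∩ BD ∥ CA]
2. A_y = 0  [CB ∥ AD ∩ BD ∥ CA]
   → A = (-14, 0)
3. E_x = -8  [2·signedArea(EDA) = 70/3 ∩ 2·signedArea(AEC) = -70/3]
4. E_y = -10/3  [2·signedArea(EDA) = 70/3 ∩ 2·signedArea(AEC) = -70/3]
   → E = (-8, -10/3)

A = (-14, 0)
E = (-8, -10/3)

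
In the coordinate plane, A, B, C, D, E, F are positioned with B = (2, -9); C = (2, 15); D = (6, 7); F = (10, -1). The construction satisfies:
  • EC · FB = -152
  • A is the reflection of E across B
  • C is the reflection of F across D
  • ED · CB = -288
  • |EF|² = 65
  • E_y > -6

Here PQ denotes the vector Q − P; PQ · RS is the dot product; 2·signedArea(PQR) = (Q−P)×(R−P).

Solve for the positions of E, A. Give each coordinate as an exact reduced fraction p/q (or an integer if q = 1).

1. E_x = 3  [ED · CB = -288 ∩ EC · FB = -152]
2. E_y = -5  [ED · CB = -288 ∩ EC · FB = -152]
   → E = (3, -5)
3. A_x = 1  [A is the reflection of E across B]
4. A_y = -13  [A is the reflection of E across B]
   → A = (1, -13)

A = (1, -13)
E = (3, -5)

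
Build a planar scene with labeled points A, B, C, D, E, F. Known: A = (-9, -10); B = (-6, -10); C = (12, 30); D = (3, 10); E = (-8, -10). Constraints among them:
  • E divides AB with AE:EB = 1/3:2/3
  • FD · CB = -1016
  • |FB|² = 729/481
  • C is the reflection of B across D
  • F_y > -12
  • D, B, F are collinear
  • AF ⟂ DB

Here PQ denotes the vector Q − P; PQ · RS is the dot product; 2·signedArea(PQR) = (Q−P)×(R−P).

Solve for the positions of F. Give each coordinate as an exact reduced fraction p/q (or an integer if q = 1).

F = (-3129/481, -5350/481)

1. F_x = -3129/481  [D, B, F are collinear ∩ AF ⟂ DB]
2. F_y = -5350/481  [D, B, F are collinear ∩ AF ⟂ DB]
   → F = (-3129/481, -5350/481)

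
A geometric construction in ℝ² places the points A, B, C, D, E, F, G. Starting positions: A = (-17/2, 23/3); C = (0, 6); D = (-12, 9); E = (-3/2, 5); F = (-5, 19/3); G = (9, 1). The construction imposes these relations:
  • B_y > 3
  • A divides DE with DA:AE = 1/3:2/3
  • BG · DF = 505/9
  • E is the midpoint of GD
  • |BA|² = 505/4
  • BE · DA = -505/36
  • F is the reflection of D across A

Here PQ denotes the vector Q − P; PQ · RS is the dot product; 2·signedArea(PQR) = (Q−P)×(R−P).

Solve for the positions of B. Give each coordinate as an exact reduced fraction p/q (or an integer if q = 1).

B = (2, 11/3)

1. B_x = 2  [line -7·x + 8/3·y + 38/9 = 0 ∩ |BA|² = 505/4]
2. B_y = 11/3  [line -7·x + 8/3·y + 38/9 = 0 ∩ |BA|² = 505/4]
   → B = (2, 11/3)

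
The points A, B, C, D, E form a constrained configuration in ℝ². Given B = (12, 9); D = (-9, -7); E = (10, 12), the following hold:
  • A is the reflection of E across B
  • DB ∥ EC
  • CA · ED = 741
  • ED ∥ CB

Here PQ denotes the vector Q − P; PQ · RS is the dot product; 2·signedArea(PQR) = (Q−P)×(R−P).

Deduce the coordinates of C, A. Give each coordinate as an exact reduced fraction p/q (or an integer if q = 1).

A = (14, 6)
C = (31, 28)

1. C_x = 31  [ED ∥ CB ∩ DB ∥ EC]
2. C_y = 28  [ED ∥ CB ∩ DB ∥ EC]
   → C = (31, 28)
3. A_x = 14  [A is the reflection of E across B]
4. A_y = 6  [A is the reflection of E across B]
   → A = (14, 6)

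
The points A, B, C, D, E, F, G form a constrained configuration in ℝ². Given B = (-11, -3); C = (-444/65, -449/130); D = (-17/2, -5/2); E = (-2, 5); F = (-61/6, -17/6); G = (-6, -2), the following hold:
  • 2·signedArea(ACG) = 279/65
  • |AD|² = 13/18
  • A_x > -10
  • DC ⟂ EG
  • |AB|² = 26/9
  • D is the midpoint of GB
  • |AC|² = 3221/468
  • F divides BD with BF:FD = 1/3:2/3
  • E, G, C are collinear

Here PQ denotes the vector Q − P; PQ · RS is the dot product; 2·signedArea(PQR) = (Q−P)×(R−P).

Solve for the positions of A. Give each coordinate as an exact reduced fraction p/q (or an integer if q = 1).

A = (-28/3, -8/3)

1. A_x = -28/3  [line -189/130·x + 54/65·y + -738/65 = 0 ∩ |AB|² = 26/9]
2. A_y = -8/3  [line -189/130·x + 54/65·y + -738/65 = 0 ∩ |AB|² = 26/9]
   → A = (-28/3, -8/3)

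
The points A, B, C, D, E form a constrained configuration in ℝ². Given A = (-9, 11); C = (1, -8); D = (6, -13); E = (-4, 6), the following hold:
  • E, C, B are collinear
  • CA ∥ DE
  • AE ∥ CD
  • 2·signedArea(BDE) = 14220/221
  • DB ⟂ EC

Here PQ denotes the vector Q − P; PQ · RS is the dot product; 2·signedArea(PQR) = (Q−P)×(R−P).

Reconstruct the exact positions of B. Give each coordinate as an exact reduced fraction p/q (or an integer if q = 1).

B = (696/221, -3098/221)

1. B_x = 696/221  [E, C, B are collinear ∩ DB ⟂ EC]
2. B_y = -3098/221  [E, C, B are collinear ∩ DB ⟂ EC]
   → B = (696/221, -3098/221)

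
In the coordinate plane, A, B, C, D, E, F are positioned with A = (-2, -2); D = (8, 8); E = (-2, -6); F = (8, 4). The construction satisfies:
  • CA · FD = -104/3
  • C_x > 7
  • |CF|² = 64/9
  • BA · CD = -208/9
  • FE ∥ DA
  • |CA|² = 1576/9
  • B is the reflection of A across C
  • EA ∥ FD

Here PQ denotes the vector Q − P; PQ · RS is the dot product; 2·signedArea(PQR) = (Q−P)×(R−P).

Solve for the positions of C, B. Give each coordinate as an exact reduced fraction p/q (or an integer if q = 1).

1. C_y = 20/3  [CA · FD = -104/3]
2. C_x = 8  [|CF|² = 64/9]
   → C = (8, 20/3)
3. B_x = 18  [B is the reflection of A across C]
4. B_y = 46/3  [B is the reflection of A across C]
   → B = (18, 46/3)

B = (18, 46/3)
C = (8, 20/3)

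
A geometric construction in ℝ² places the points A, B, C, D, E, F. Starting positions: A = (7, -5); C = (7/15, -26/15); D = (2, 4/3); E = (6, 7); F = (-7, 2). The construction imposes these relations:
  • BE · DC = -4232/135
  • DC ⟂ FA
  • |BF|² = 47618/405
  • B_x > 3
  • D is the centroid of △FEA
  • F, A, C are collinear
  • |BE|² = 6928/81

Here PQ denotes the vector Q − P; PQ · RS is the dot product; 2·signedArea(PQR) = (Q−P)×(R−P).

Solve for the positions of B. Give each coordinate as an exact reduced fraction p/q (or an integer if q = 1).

B = (142/45, -9/5)

1. B_x = 142/45  [line 23/15·x + 46/15·y + 92/135 = 0 ∩ |BF|² = 47618/405]
2. B_y = -9/5  [line 23/15·x + 46/15·y + 92/135 = 0 ∩ |BF|² = 47618/405]
   → B = (142/45, -9/5)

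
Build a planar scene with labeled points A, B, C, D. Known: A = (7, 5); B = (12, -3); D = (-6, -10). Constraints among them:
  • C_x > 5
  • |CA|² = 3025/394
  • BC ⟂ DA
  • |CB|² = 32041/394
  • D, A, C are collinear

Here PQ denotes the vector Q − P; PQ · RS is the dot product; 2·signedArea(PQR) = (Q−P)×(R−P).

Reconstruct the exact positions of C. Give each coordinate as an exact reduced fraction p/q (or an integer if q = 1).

C = (2043/394, 1145/394)

1. C_x = 2043/394  [D, A, C are collinear ∩ BC ⟂ DA]
2. C_y = 1145/394  [D, A, C are collinear ∩ BC ⟂ DA]
   → C = (2043/394, 1145/394)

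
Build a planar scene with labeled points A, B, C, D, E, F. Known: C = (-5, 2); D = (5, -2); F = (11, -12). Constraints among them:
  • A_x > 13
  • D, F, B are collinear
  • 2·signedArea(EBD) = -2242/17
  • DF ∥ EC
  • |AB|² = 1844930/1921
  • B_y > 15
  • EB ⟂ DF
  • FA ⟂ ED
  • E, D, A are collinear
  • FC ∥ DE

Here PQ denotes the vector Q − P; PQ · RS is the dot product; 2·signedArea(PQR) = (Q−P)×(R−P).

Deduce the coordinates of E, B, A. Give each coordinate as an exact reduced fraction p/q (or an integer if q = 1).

A = (1509/113, -1052/113)
B = (-92/17, 261/17)
E = (-11, 12)

1. E_x = -11  [DF ∥ EC ∩ FC ∥ DE]
2. E_y = 12  [DF ∥ EC ∩ FC ∥ DE]
   → E = (-11, 12)
3. B_x = -92/17  [D, F, B are collinear ∩ EB ⟂ DF]
4. B_y = 261/17  [D, F, B are collinear ∩ EB ⟂ DF]
   → B = (-92/17, 261/17)
5. A_x = 1509/113  [E, D, A are collinear ∩ FA ⟂ ED]
6. A_y = -1052/113  [E, D, A are collinear ∩ FA ⟂ ED]
   → A = (1509/113, -1052/113)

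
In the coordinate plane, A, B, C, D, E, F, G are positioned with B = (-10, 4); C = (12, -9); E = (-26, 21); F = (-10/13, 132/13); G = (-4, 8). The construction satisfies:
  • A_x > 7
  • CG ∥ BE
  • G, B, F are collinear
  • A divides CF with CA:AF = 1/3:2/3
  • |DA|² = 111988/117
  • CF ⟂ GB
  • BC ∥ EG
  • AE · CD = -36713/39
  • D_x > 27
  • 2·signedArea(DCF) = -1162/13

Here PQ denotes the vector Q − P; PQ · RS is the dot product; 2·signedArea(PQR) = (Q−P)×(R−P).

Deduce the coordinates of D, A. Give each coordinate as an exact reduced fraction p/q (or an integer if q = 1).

1. A_x = 302/39  [A divides CF with CA:AF = 1/3:2/3]
2. A_y = -34/13  [A divides CF with CA:AF = 1/3:2/3]
   → A = (302/39, -34/13)
3. D_x = 28  [2·signedArea(DCF) = -1162/13 ∩ AE · CD = -36713/39]
4. D_y = -26  [2·signedArea(DCF) = -1162/13 ∩ AE · CD = -36713/39]
   → D = (28, -26)

A = (302/39, -34/13)
D = (28, -26)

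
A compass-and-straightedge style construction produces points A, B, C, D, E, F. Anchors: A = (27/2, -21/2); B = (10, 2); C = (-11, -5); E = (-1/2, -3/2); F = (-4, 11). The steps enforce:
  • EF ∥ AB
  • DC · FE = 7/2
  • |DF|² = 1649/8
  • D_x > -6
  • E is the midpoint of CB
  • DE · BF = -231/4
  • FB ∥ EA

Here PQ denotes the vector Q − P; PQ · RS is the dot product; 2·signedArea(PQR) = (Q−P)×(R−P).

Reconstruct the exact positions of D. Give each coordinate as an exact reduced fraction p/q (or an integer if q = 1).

D = (-23/4, -13/4)

1. D_x = -23/4  [DC · FE = 7/2 ∩ DE · BF = -231/4]
2. D_y = -13/4  [DC · FE = 7/2 ∩ DE · BF = -231/4]
   → D = (-23/4, -13/4)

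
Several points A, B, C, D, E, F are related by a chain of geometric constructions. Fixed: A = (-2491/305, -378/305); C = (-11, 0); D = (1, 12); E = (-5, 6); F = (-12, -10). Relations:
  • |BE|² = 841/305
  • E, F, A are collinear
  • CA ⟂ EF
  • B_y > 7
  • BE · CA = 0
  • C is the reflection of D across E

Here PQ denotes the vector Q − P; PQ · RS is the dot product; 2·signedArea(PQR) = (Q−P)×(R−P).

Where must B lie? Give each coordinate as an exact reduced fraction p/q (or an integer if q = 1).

1. B_x = -1322/305  [line -864/305·x + 378/305·y + -108/5 = 0 ∩ |BE|² = 841/305]
2. B_y = 2294/305  [line -864/305·x + 378/305·y + -108/5 = 0 ∩ |BE|² = 841/305]
   → B = (-1322/305, 2294/305)

B = (-1322/305, 2294/305)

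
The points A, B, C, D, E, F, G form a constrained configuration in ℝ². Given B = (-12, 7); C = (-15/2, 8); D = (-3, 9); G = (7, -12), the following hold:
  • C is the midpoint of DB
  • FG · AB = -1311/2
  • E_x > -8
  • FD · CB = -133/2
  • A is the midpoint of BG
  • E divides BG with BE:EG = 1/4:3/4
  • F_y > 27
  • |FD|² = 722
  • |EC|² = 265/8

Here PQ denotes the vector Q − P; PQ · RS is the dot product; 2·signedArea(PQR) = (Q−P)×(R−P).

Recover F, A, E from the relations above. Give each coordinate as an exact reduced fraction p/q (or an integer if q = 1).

A = (-5/2, -5/2)
E = (-29/4, 9/4)
F = (-22, 28)

1. F_x = -22  [line 9/2·x + 1·y + 71 = 0 ∩ |FD|² = 722]
2. F_y = 28  [line 9/2·x + 1·y + 71 = 0 ∩ |FD|² = 722]
   → F = (-22, 28)
3. A_x = -5/2  [A is the midpoint of BG]
4. A_y = -5/2  [A is the midpoint of BG]
   → A = (-5/2, -5/2)
5. E_x = -29/4  [E divides BG with BE:EG = 1/4:3/4]
6. E_y = 9/4  [E divides BG with BE:EG = 1/4:3/4]
   → E = (-29/4, 9/4)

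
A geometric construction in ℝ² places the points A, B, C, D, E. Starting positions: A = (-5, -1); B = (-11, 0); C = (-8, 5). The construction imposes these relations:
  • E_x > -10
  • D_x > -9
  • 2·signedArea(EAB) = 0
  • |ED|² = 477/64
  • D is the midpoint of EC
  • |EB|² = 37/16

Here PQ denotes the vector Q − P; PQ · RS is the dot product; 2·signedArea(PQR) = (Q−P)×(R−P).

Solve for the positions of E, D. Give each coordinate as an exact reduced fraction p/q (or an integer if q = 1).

D = (-35/4, 19/8)
E = (-19/2, -1/4)

1. E_x = -19/2  [line -1·x + -6·y + -11 = 0 ∩ |EB|² = 37/16]
2. E_y = -1/4  [line -1·x + -6·y + -11 = 0 ∩ |EB|² = 37/16]
   → E = (-19/2, -1/4)
3. D_x = -35/4  [D is the midpoint of EC]
4. D_y = 19/8  [D is the midpoint of EC]
   → D = (-35/4, 19/8)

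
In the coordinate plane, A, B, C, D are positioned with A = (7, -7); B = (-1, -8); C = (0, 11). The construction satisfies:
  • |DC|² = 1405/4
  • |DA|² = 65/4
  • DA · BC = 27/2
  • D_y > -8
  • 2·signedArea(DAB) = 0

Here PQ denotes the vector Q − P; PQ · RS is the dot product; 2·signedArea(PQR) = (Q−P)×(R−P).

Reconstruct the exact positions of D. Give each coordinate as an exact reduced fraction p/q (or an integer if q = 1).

D = (3, -15/2)

1. D_x = 3  [2·signedArea(DAB) = 0 ∩ DA · BC = 27/2]
2. D_y = -15/2  [2·signedArea(DAB) = 0 ∩ DA · BC = 27/2]
   → D = (3, -15/2)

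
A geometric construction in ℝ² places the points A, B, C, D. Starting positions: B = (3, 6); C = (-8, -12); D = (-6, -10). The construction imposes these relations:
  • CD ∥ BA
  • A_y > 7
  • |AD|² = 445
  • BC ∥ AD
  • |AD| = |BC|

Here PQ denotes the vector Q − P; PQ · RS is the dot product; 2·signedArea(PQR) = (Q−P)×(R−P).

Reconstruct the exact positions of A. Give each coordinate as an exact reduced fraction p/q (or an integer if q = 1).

1. A_x = 5  [BC ∥ AD ∩ CD ∥ BA]
2. A_y = 8  [BC ∥ AD ∩ CD ∥ BA]
   → A = (5, 8)

A = (5, 8)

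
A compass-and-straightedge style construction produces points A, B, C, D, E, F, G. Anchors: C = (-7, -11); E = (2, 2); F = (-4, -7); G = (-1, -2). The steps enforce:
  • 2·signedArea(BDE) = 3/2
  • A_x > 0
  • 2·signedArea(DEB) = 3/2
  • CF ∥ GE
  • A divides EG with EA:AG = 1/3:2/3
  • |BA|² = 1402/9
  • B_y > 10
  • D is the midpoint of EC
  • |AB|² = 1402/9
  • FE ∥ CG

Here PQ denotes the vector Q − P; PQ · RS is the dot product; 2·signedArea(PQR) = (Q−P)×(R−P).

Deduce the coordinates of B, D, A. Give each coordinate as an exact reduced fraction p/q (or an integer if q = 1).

A = (1, 2/3)
B = (8, 11)
D = (-5/2, -9/2)

1. D_x = -5/2  [D is the midpoint of EC]
2. D_y = -9/2  [D is the midpoint of EC]
   → D = (-5/2, -9/2)
3. A_x = 1  [A divides EG with EA:AG = 1/3:2/3]
4. A_y = 2/3  [A divides EG with EA:AG = 1/3:2/3]
   → A = (1, 2/3)
5. B_x = 8  [line -13/2·x + 9/2·y + 5/2 = 0 ∩ |BA|² = 1402/9]
6. B_y = 11  [line -13/2·x + 9/2·y + 5/2 = 0 ∩ |BA|² = 1402/9]
   → B = (8, 11)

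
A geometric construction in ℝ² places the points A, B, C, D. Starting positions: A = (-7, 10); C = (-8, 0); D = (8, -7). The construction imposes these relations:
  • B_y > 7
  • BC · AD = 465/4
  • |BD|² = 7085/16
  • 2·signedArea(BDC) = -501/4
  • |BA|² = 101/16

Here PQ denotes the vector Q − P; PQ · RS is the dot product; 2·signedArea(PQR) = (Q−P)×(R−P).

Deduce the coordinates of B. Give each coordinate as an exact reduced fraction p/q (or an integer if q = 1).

B = (-29/4, 15/2)

1. B_x = -29/4  [BC · AD = 465/4 ∩ 2·signedArea(BDC) = -501/4]
2. B_y = 15/2  [BC · AD = 465/4 ∩ 2·signedArea(BDC) = -501/4]
   → B = (-29/4, 15/2)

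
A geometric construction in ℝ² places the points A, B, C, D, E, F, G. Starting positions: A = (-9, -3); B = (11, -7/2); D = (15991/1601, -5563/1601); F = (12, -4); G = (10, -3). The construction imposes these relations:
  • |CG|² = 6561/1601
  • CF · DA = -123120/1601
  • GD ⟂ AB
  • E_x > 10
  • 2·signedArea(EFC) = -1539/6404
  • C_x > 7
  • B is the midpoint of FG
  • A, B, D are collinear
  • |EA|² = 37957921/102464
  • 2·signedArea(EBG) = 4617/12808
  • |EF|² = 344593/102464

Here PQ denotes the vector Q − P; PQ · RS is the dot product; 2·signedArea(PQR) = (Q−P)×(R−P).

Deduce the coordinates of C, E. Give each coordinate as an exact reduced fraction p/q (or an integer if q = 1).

C = (12770/1601, -4722/1601)
E = (16396/1601, -44585/12808)

1. C_x = 12770/1601  [line 30400/1601·x + -760/1601·y + -244720/1601 = 0 ∩ |CG|² = 6561/1601]
2. C_y = -4722/1601  [line 30400/1601·x + -760/1601·y + -244720/1601 = 0 ∩ |CG|² = 6561/1601]
   → C = (12770/1601, -4722/1601)
3. E_x = 16396/1601  [2·signedArea(EFC) = -1539/6404 ∩ 2·signedArea(EBG) = 4617/12808]
4. E_y = -44585/12808  [2·signedArea(EFC) = -1539/6404 ∩ 2·signedArea(EBG) = 4617/12808]
   → E = (16396/1601, -44585/12808)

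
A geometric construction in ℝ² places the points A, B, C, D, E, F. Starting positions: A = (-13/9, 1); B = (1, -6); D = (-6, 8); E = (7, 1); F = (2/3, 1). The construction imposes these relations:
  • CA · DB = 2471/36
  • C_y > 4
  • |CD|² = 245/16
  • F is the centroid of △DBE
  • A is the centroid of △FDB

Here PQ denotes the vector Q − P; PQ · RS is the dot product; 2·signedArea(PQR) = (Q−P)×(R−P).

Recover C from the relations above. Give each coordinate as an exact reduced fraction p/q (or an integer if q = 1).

C = (-17/4, 9/2)

1. C_x = -17/4  [line -7·x + 14·y + -371/4 = 0 ∩ |CD|² = 245/16]
2. C_y = 9/2  [line -7·x + 14·y + -371/4 = 0 ∩ |CD|² = 245/16]
   → C = (-17/4, 9/2)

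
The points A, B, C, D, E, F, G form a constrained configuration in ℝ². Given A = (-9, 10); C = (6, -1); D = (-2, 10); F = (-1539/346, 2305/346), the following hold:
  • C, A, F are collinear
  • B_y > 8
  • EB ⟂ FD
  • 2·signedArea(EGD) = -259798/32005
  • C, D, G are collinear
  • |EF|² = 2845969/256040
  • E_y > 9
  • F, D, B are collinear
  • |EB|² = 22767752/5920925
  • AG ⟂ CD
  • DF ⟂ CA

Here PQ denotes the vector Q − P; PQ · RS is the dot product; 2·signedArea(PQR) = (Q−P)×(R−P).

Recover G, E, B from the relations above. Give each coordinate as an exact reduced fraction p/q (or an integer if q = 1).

1. G_x = -818/185  [C, D, G are collinear ∩ AG ⟂ CD]
2. G_y = 2466/185  [C, D, G are collinear ∩ AG ⟂ CD]
   → G = (-818/185, 2466/185)
3. E_x = -567743/128020  [line 616/185·x + 448/185·y + -302106/32005 = 0 ∩ |EF|² = 2845969/256040]
4. E_y = 1279661/128020  [line 616/185·x + 448/185·y + -302106/32005 = 0 ∩ |EF|² = 2845969/256040]
   → E = (-567743/128020, 1279661/128020)
5. B_x = -365303/128020  [F, D, B are collinear ∩ EB ⟂ FD]
6. B_y = 226241/25604  [F, D, B are collinear ∩ EB ⟂ FD]
   → B = (-365303/128020, 226241/25604)

B = (-365303/128020, 226241/25604)
E = (-567743/128020, 1279661/128020)
G = (-818/185, 2466/185)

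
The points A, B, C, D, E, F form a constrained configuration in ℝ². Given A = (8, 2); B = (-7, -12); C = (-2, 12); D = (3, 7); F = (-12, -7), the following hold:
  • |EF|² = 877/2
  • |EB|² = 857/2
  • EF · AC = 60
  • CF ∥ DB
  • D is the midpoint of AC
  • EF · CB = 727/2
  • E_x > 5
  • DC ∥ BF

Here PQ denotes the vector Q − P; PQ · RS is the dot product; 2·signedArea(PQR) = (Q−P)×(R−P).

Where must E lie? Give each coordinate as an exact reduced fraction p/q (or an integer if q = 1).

E = (11/2, 9/2)

1. E_x = 11/2  [EF · AC = 60 ∩ EF · CB = 727/2]
2. E_y = 9/2  [EF · AC = 60 ∩ EF · CB = 727/2]
   → E = (11/2, 9/2)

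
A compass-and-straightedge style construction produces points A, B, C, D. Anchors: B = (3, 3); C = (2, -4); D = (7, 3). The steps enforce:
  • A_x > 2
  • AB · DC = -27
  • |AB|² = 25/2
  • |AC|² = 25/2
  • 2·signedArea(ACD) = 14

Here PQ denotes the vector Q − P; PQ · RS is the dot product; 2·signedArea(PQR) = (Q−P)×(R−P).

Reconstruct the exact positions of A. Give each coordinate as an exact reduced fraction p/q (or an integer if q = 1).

1. A_x = 5/2  [AB · DC = -27 ∩ 2·signedArea(ACD) = 14]
2. A_y = -1/2  [AB · DC = -27 ∩ 2·signedArea(ACD) = 14]
   → A = (5/2, -1/2)

A = (5/2, -1/2)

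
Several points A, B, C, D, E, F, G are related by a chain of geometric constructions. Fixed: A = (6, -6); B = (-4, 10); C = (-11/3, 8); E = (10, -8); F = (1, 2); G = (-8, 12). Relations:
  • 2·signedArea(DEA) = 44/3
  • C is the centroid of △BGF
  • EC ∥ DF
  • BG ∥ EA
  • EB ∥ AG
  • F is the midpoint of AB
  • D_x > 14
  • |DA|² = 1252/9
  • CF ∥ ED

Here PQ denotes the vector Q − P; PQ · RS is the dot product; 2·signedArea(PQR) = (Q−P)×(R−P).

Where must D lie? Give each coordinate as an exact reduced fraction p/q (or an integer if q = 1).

D = (44/3, -14)

1. D_x = 44/3  [EC ∥ DF ∩ CF ∥ ED]
2. D_y = -14  [EC ∥ DF ∩ CF ∥ ED]
   → D = (44/3, -14)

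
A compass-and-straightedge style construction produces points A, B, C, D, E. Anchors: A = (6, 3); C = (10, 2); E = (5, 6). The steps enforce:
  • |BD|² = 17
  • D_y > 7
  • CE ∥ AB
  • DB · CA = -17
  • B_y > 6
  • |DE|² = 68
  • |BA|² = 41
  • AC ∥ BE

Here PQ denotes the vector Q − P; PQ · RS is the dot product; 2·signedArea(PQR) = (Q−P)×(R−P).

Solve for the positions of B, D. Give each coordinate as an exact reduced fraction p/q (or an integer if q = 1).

B = (1, 7)
D = (-3, 8)

1. B_x = 1  [AC ∥ BE ∩ CE ∥ AB]
2. B_y = 7  [AC ∥ BE ∩ CE ∥ AB]
   → B = (1, 7)
3. D_x = -3  [line 4·x + -1·y + 20 = 0 ∩ |DE|² = 68]
4. D_y = 8  [line 4·x + -1·y + 20 = 0 ∩ |DE|² = 68]
   → D = (-3, 8)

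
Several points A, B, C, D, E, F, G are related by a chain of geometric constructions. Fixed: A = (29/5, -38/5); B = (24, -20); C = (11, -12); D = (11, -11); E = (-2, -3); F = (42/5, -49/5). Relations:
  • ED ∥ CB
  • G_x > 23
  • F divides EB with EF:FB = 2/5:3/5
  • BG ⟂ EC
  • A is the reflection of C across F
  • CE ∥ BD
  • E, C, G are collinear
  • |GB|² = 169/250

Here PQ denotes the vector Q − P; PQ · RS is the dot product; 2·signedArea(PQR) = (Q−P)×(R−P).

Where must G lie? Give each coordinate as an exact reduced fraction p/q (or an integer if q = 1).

G = (5883/250, -5169/250)

1. G_x = 5883/250  [E, C, G are collinear ∩ BG ⟂ EC]
2. G_y = -5169/250  [E, C, G are collinear ∩ BG ⟂ EC]
   → G = (5883/250, -5169/250)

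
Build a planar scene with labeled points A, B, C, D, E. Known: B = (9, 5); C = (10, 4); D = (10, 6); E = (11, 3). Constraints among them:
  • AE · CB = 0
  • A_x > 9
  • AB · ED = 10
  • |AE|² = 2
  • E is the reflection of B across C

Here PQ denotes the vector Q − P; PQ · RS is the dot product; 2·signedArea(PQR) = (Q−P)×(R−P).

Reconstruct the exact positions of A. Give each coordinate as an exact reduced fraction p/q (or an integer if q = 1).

1. A_x = 10  [AE · CB = 0 ∩ AB · ED = 10]
2. A_y = 2  [AE · CB = 0 ∩ AB · ED = 10]
   → A = (10, 2)

A = (10, 2)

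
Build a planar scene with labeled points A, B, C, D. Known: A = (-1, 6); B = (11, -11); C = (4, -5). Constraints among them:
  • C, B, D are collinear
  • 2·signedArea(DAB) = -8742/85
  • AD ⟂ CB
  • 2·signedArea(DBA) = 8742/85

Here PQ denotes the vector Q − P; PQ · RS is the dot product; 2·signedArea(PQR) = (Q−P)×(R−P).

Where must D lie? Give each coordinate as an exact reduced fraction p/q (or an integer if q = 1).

D = (-367/85, 181/85)

1. D_x = -367/85  [C, B, D are collinear ∩ AD ⟂ CB]
2. D_y = 181/85  [C, B, D are collinear ∩ AD ⟂ CB]
   → D = (-367/85, 181/85)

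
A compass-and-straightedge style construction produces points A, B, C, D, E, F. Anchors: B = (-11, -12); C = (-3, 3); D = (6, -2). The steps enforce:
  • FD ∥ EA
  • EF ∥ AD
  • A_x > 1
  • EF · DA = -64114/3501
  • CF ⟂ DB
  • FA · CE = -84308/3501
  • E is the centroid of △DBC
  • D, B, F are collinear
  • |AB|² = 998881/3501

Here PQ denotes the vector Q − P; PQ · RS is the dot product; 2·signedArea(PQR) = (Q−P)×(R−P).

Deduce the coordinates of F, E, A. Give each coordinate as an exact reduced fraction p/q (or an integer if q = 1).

A = (2141/1167, -1189/1167)
E = (-8/3, -11/3)
F = (583/389, -1808/389)

1. F_x = 583/389  [D, B, F are collinear ∩ CF ⟂ DB]
2. F_y = -1808/389  [D, B, F are collinear ∩ CF ⟂ DB]
   → F = (583/389, -1808/389)
3. E_x = -8/3  [E is the centroid of △DBC]
4. E_y = -11/3  [E is the centroid of △DBC]
   → E = (-8/3, -11/3)
5. A_x = 2141/1167  [EF ∥ AD ∩ FD ∥ EA]
6. A_y = -1189/1167  [EF ∥ AD ∩ FD ∥ EA]
   → A = (2141/1167, -1189/1167)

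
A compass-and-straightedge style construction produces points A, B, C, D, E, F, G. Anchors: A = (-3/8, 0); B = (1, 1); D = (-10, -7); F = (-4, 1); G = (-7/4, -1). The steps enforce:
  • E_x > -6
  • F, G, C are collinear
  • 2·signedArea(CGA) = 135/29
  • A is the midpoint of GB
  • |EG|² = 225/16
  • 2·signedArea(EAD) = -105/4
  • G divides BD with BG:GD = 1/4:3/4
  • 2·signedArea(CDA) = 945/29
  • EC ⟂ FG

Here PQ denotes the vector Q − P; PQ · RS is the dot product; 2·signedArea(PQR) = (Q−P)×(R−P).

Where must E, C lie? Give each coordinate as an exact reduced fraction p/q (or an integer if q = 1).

C = (-223/58, 25/29)
E = (-11/2, -1)

1. C_x = -223/58  [F, G, C are collinear ∩ 2·signedArea(CGA) = 135/29]
2. C_y = 25/29  [F, G, C are collinear ∩ 2·signedArea(CGA) = 135/29]
   → C = (-223/58, 25/29)
3. E_x = -11/2  [2·signedArea(EAD) = -105/4 ∩ EC ⟂ FG]
4. E_y = -1  [2·signedArea(EAD) = -105/4 ∩ EC ⟂ FG]
   → E = (-11/2, -1)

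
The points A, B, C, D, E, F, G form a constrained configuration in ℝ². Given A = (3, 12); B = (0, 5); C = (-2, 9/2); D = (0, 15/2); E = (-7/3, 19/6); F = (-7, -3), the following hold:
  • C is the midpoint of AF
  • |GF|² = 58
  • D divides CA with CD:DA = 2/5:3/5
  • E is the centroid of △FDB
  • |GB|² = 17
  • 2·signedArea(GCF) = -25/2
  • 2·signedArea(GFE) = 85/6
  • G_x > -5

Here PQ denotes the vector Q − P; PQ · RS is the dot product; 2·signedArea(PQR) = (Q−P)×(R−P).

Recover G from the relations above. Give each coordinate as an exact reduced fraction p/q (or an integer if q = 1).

1. G_x = -4  [2·signedArea(GCF) = -25/2 ∩ 2·signedArea(GFE) = 85/6]
2. G_y = 4  [2·signedArea(GCF) = -25/2 ∩ 2·signedArea(GFE) = 85/6]
   → G = (-4, 4)

G = (-4, 4)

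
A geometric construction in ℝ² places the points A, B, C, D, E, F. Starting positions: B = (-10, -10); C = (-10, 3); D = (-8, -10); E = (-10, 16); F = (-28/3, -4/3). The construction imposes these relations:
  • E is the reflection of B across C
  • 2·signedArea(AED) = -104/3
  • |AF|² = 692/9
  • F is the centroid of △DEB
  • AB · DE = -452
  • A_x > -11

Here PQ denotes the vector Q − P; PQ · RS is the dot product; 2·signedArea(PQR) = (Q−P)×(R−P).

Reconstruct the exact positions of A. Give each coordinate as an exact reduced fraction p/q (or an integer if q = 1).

1. A_x = -32/3  [2·signedArea(AED) = -104/3 ∩ AB · DE = -452]
2. A_y = 22/3  [2·signedArea(AED) = -104/3 ∩ AB · DE = -452]
   → A = (-32/3, 22/3)

A = (-32/3, 22/3)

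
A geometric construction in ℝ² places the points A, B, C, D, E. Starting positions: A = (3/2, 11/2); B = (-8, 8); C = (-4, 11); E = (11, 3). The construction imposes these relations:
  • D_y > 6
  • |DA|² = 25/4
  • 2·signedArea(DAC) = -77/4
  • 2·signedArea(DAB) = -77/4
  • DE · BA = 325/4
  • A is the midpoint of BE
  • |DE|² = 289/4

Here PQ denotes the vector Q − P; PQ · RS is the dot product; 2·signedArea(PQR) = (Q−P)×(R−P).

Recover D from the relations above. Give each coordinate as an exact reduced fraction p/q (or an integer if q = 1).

1. D_x = 7/2  [2·signedArea(DAC) = -77/4 ∩ DE · BA = 325/4]
2. D_y = 7  [2·signedArea(DAC) = -77/4 ∩ DE · BA = 325/4]
   → D = (7/2, 7)

D = (7/2, 7)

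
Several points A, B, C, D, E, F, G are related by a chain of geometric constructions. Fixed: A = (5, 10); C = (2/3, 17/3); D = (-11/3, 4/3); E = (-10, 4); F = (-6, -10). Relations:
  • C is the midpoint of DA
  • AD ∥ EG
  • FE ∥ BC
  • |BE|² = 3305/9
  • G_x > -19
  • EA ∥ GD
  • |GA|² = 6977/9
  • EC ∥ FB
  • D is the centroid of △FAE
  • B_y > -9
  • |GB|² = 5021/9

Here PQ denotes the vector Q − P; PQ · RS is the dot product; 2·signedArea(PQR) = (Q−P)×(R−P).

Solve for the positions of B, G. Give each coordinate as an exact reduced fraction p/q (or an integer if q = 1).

1. B_x = 14/3  [FE ∥ BC ∩ EC ∥ FB]
2. B_y = -25/3  [FE ∥ BC ∩ EC ∥ FB]
   → B = (14/3, -25/3)
3. G_x = -56/3  [EA ∥ GD ∩ AD ∥ EG]
4. G_y = -14/3  [EA ∥ GD ∩ AD ∥ EG]
   → G = (-56/3, -14/3)

B = (14/3, -25/3)
G = (-56/3, -14/3)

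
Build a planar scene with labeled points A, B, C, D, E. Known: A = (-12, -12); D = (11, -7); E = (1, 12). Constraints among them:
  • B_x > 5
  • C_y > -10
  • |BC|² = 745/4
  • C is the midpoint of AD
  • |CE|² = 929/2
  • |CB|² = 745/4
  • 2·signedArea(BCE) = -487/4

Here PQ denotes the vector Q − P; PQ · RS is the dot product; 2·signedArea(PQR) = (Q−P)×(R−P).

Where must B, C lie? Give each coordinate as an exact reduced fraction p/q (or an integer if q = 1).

B = (6, 5/2)
C = (-1/2, -19/2)

1. C_x = -1/2  [C is the midpoint of AD]
2. C_y = -19/2  [C is the midpoint of AD]
   → C = (-1/2, -19/2)
3. B_x = 6  [line -43/2·x + 3/2·y + 501/4 = 0 ∩ |BC|² = 745/4]
4. B_y = 5/2  [line -43/2·x + 3/2·y + 501/4 = 0 ∩ |BC|² = 745/4]
   → B = (6, 5/2)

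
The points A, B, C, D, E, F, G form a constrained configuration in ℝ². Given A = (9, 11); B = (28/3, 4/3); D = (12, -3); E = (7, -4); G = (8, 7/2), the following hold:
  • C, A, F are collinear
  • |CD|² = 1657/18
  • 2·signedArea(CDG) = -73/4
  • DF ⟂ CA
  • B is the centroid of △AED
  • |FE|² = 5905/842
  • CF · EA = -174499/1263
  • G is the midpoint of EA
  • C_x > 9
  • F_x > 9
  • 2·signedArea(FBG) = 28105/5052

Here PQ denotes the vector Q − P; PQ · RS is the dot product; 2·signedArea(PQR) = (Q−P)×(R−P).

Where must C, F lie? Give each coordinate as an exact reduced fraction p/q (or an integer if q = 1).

C = (55/6, 37/6)
F = (7987/842, -2599/842)

1. F_x = 7987/842  [line -13/6·x + -4/3·y + 83039/5052 = 0 ∩ |FE|² = 5905/842]
2. F_y = -2599/842  [line -13/6·x + -4/3·y + 83039/5052 = 0 ∩ |FE|² = 5905/842]
   → F = (7987/842, -2599/842)
3. C_x = 55/6  [CF · EA = -174499/1263 ∩ C, A, F are collinear]
4. C_y = 37/6  [CF · EA = -174499/1263 ∩ C, A, F are collinear]
   → C = (55/6, 37/6)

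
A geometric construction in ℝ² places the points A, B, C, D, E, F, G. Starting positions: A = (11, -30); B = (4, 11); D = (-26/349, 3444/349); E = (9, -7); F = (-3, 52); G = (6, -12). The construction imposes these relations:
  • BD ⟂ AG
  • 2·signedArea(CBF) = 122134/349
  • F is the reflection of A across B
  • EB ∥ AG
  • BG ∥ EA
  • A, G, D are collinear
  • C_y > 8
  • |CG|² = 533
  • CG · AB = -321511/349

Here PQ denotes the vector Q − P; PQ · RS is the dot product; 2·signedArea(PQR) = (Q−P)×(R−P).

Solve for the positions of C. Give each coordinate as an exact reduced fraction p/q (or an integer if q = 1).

1. C_x = -1448/349  [2·signedArea(CBF) = 122134/349 ∩ CG · AB = -321511/349]
2. C_y = 3049/349  [2·signedArea(CBF) = 122134/349 ∩ CG · AB = -321511/349]
   → C = (-1448/349, 3049/349)

C = (-1448/349, 3049/349)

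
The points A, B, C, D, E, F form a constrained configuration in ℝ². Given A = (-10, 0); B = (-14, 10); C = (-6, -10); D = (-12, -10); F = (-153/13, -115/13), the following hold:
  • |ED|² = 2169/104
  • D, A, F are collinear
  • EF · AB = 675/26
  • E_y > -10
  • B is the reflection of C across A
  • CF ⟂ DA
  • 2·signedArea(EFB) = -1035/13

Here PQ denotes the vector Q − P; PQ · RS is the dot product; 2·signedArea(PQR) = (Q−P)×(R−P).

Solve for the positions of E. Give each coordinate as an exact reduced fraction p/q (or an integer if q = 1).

E = (-387/52, -505/52)

1. E_x = -387/52  [EF · AB = 675/26 ∩ 2·signedArea(EFB) = -1035/13]
2. E_y = -505/52  [EF · AB = 675/26 ∩ 2·signedArea(EFB) = -1035/13]
   → E = (-387/52, -505/52)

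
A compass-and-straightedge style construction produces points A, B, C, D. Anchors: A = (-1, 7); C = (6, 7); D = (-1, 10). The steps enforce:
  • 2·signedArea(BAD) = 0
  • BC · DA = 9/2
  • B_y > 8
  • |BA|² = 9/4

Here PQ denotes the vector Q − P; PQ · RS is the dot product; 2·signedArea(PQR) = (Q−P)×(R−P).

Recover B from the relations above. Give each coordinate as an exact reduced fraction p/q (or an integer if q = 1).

1. B_x = -1  [2·signedArea(BAD) = 0 ∩ BC · DA = 9/2]
2. B_y = 17/2  [2·signedArea(BAD) = 0 ∩ BC · DA = 9/2]
   → B = (-1, 17/2)

B = (-1, 17/2)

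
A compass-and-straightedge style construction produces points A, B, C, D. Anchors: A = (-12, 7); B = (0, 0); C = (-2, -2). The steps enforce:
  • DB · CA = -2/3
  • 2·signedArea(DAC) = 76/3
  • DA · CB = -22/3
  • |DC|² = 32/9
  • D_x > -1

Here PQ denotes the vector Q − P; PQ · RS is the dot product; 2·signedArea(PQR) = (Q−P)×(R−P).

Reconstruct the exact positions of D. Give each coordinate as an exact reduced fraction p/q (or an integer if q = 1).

1. D_x = -2/3  [DB · CA = -2/3 ∩ 2·signedArea(DAC) = 76/3]
2. D_y = -2/3  [DB · CA = -2/3 ∩ 2·signedArea(DAC) = 76/3]
   → D = (-2/3, -2/3)

D = (-2/3, -2/3)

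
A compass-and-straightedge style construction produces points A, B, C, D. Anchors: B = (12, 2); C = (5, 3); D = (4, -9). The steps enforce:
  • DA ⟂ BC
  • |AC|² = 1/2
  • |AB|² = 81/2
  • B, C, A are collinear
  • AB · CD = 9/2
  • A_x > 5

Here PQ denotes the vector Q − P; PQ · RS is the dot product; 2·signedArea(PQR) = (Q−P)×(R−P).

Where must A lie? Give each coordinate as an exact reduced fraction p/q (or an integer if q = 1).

1. A_x = 57/10  [B, C, A are collinear ∩ DA ⟂ BC]
2. A_y = 29/10  [B, C, A are collinear ∩ DA ⟂ BC]
   → A = (57/10, 29/10)

A = (57/10, 29/10)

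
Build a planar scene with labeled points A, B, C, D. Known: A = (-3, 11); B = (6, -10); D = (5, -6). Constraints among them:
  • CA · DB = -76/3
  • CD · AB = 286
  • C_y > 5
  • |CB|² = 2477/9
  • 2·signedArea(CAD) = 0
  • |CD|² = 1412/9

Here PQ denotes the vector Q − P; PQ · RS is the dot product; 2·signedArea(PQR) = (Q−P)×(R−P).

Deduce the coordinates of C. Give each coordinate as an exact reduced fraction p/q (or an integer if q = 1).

C = (-1/3, 16/3)

1. C_x = -1/3  [2·signedArea(CAD) = 0 ∩ CD · AB = 286]
2. C_y = 16/3  [2·signedArea(CAD) = 0 ∩ CD · AB = 286]
   → C = (-1/3, 16/3)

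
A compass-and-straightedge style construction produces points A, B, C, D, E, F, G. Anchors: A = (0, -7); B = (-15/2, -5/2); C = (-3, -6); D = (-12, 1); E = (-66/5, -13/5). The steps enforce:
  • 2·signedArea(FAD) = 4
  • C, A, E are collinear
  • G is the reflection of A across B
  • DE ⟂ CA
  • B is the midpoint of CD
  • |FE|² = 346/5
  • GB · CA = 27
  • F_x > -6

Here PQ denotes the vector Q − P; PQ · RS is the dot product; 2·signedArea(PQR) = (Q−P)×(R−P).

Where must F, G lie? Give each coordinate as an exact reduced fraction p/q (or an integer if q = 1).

F = (-5, -4)
G = (-15, 2)

1. F_x = -5  [line -8·x + -12·y + -88 = 0 ∩ |FE|² = 346/5]
2. F_y = -4  [line -8·x + -12·y + -88 = 0 ∩ |FE|² = 346/5]
   → F = (-5, -4)
3. G_x = -15  [G is the reflection of A across B]
4. G_y = 2  [G is the reflection of A across B]
   → G = (-15, 2)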